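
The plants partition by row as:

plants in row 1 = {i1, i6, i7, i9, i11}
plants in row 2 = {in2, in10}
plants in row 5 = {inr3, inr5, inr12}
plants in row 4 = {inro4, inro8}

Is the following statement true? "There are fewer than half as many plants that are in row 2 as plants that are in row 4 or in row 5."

plants in row 2: 2.
plants in row 4 or in row 5: 5.
The claim requires 2 × 2 = 4 < 5, which holds.

True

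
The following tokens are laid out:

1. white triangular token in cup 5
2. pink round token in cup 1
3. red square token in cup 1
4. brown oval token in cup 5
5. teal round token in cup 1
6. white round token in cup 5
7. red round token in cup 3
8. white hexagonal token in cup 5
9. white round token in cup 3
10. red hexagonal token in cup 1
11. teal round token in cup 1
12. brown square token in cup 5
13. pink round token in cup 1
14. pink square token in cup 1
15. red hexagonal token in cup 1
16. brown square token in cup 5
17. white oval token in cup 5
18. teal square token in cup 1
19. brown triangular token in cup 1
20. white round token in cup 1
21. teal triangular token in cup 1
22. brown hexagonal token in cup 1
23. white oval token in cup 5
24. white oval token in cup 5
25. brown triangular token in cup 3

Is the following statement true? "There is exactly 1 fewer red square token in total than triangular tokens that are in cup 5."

red square tokens: 1.
triangular tokens in cup 5: 1.
The claim requires 1 − 1 (= 0) to equal 1, which does not hold.

False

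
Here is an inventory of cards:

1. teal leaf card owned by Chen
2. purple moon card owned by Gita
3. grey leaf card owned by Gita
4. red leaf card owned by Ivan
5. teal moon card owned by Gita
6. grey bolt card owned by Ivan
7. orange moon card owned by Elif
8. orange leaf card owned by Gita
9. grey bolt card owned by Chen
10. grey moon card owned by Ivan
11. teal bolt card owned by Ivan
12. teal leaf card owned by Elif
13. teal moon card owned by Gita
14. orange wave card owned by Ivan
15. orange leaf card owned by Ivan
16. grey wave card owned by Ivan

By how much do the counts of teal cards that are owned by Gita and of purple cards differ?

teal cards owned by Gita: 2. purple cards: 1.
|2 − 1| = 2 − 1 = 1.

1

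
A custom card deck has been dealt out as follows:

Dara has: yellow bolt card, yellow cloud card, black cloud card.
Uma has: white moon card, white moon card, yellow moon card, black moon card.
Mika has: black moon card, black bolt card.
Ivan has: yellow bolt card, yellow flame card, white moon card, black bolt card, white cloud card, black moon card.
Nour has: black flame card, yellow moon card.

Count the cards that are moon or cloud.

11

cloud: 3; moon: 8; together 3 + 8 = 11.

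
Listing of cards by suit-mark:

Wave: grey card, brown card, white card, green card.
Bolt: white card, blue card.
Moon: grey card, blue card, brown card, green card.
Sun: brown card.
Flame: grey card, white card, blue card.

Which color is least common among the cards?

Counts by color: white 3, brown 3, grey 3, blue 3, green 2.
The minimum is 2, held uniquely by green.

green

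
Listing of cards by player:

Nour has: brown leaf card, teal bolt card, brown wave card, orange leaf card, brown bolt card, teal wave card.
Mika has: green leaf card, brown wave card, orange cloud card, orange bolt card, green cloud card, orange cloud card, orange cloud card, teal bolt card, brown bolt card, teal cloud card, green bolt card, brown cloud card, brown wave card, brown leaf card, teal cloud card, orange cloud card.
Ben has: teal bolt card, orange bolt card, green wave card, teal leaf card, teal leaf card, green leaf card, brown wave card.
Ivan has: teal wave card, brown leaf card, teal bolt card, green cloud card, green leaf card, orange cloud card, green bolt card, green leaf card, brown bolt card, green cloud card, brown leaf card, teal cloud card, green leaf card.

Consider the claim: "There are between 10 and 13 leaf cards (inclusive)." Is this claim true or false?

True

leaf cards: 12.
The claim requires 10 ≤ 12 ≤ 13, which holds.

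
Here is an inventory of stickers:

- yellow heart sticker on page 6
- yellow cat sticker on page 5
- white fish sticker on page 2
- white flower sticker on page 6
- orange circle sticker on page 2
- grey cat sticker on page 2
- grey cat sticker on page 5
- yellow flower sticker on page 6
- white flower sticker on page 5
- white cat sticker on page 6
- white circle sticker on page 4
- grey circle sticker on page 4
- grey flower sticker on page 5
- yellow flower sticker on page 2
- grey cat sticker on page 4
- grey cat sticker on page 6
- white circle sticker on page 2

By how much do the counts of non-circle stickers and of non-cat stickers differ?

2

non-circle stickers: 13. non-cat stickers: 11.
|13 − 11| = 13 − 11 = 2.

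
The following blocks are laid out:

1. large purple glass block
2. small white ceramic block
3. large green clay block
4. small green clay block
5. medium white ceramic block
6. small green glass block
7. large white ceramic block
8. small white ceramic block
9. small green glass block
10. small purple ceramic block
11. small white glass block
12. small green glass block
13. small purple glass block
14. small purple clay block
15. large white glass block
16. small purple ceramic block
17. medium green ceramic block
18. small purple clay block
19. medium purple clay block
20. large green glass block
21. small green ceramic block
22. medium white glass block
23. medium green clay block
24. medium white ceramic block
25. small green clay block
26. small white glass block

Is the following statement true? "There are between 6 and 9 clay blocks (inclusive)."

clay blocks: 7.
The claim requires 6 ≤ 7 ≤ 9, which holds.

True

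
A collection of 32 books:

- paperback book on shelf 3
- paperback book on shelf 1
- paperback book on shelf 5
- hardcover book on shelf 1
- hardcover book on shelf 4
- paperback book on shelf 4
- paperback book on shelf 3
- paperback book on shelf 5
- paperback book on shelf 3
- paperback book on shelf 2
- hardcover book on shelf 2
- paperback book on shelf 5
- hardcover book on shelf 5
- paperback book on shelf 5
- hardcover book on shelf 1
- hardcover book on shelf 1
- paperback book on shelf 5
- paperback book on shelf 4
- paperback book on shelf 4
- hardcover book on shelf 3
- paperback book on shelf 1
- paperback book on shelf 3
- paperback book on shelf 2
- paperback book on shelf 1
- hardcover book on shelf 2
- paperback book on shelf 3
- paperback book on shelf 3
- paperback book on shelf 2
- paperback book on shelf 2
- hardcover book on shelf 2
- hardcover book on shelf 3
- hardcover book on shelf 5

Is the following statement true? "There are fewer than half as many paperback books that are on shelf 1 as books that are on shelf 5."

paperback books on shelf 1: 3.
books on shelf 5: 7.
The claim requires 2 × 3 = 6 < 7, which holds.

True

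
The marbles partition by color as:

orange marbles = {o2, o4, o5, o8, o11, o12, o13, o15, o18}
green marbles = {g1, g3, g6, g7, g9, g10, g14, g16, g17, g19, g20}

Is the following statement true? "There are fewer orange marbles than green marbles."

True

orange marbles: 9.
green marbles: 11.
The claim requires 9 < 11, which holds.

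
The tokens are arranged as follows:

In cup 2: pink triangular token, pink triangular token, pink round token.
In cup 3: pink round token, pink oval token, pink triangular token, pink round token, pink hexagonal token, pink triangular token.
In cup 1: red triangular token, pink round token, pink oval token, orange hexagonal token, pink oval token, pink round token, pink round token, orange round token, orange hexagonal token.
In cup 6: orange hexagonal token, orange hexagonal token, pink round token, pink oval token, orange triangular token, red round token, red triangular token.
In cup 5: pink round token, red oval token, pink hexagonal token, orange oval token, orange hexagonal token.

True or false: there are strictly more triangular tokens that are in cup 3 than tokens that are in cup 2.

triangular tokens in cup 3: 2.
tokens in cup 2: 3.
The claim requires 2 > 3, which does not hold.

False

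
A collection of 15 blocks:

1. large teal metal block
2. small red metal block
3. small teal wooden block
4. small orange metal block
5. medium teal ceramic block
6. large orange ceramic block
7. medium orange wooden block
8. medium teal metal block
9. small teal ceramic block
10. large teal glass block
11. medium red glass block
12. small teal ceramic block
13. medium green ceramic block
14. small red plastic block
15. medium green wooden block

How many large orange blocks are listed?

1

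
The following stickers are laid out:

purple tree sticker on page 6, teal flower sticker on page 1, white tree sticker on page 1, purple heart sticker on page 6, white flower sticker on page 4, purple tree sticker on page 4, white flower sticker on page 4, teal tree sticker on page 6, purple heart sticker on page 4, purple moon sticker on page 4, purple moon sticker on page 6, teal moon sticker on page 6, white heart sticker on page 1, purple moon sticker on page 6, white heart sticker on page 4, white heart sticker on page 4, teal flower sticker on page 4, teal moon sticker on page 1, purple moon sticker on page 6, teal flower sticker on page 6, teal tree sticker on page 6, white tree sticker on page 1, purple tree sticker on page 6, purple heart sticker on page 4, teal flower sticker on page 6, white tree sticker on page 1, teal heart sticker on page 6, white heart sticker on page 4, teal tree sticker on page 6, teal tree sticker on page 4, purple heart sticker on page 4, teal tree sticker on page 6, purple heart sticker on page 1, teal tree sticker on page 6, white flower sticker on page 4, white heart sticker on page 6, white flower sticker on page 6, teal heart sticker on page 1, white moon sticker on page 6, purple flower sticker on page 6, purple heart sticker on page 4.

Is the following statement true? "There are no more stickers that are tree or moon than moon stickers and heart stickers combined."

True

|stickers that are tree or moon| = 19.
moon stickers: 7; heart stickers: 13; combined: 7 + 13 = 20.
The claim requires 19 ≤ 20, which holds.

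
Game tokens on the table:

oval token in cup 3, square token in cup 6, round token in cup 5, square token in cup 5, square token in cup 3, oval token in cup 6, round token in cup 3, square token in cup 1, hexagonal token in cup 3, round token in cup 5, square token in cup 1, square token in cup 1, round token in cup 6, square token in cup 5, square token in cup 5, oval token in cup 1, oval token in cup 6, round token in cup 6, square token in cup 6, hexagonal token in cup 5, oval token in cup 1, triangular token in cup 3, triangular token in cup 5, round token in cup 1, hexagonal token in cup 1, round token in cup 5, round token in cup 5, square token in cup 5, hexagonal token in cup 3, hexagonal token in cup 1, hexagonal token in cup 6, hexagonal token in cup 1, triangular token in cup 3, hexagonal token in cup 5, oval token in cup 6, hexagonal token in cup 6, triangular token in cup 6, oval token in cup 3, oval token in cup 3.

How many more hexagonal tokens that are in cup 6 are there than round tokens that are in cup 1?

1

hexagonal tokens in cup 6: 2.
round tokens in cup 1: 1.
2 − 1 = 1.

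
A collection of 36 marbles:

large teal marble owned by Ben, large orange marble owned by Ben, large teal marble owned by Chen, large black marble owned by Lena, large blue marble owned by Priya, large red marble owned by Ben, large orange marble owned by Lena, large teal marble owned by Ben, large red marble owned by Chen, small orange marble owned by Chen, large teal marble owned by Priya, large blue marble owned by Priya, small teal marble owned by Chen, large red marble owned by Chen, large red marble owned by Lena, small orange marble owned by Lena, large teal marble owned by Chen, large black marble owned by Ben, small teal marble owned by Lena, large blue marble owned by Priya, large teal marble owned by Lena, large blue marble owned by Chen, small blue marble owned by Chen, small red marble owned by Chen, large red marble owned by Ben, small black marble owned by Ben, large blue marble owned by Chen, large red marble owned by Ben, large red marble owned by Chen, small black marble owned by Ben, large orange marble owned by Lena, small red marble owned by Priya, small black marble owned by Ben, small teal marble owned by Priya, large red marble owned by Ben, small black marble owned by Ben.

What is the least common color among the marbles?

Counts by color: red 10, teal 9, black 6, blue 6, orange 5.
The minimum is 5, held uniquely by orange.

orange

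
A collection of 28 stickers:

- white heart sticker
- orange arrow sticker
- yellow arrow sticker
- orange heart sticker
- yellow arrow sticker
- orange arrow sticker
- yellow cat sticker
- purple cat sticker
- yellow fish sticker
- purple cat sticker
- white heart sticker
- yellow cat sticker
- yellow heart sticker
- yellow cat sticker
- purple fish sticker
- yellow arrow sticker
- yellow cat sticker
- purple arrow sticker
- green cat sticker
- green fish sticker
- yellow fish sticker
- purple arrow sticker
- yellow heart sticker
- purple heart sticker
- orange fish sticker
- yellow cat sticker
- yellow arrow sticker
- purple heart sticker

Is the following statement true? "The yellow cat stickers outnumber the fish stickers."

There are 5 yellow cat stickers.
There are 5 fish stickers.
The claim requires 5 > 5, which does not hold.

False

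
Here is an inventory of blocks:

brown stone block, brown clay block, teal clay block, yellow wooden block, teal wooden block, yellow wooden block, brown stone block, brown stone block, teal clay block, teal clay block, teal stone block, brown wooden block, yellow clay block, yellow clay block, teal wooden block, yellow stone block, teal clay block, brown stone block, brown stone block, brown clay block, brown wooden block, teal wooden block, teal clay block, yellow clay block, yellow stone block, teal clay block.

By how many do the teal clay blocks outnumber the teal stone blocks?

teal clay blocks: 6.
teal stone blocks: 1.
6 − 1 = 5.

5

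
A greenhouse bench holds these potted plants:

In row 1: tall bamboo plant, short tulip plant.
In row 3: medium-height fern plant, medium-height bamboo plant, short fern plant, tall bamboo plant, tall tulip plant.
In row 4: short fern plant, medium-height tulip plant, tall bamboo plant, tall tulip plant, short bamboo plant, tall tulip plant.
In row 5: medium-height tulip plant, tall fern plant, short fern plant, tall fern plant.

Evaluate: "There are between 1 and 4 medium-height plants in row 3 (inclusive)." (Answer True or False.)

medium-height plants in row 3: 2.
The claim requires 1 ≤ 2 ≤ 4, which holds.

True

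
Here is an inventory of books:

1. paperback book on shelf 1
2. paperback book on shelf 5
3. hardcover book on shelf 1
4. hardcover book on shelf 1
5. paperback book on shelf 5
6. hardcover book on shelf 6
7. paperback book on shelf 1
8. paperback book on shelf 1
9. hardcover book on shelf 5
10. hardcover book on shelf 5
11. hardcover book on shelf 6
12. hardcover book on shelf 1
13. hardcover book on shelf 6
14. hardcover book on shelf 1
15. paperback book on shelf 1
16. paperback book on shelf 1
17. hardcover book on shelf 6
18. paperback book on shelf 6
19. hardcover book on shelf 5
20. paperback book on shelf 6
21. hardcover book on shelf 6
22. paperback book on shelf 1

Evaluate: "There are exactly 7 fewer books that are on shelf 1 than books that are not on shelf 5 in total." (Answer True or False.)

True

|books on shelf 1| = 10.
|books that are not on shelf 5| = 17.
The claim requires 17 − 10 (= 7) to equal 7, which holds.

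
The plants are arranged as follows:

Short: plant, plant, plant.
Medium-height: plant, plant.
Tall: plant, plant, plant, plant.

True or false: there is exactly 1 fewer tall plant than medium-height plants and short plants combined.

True

|tall plants| = 4.
medium-height plants: 2; short plants: 3; combined: 2 + 3 = 5.
The claim requires 5 − 4 (= 1) to equal 1, which holds.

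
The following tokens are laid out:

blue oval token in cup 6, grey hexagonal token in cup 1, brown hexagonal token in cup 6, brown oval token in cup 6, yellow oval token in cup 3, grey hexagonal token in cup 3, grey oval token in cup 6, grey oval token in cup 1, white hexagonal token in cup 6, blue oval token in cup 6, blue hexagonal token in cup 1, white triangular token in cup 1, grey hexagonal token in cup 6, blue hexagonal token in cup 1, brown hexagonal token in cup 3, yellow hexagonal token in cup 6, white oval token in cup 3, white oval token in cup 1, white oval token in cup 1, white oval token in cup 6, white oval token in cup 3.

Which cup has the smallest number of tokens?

cup 3

Counts by cup: cup 6→9, cup 1→7, cup 3→5.
The minimum is 5, held uniquely by cup 3.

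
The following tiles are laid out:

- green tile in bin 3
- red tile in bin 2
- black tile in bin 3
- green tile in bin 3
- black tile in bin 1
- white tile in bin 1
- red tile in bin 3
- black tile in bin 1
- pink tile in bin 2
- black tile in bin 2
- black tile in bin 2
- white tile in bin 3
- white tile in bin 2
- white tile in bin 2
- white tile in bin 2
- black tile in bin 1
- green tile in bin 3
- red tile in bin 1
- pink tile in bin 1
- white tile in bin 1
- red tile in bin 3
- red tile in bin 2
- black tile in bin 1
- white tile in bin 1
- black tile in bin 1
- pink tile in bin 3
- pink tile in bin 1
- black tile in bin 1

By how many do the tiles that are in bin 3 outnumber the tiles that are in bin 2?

0

tiles in bin 3: 8.
tiles in bin 2: 8.
8 − 8 = 0.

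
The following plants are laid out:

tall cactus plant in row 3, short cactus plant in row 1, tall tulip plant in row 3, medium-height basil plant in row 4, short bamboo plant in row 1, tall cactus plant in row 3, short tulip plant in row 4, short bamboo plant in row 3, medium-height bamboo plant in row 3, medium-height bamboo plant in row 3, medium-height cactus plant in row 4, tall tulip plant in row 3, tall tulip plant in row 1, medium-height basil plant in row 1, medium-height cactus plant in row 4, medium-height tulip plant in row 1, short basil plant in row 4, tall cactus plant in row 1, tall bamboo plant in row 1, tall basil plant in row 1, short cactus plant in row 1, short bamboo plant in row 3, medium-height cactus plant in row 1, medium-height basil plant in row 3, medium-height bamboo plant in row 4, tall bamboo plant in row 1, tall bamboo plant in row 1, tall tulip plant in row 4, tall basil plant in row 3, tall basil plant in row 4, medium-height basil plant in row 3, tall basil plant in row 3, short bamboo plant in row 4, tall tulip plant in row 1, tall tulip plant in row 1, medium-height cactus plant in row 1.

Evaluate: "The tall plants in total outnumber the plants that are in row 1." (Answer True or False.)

tall plants: 16.
plants in row 1: 15.
The claim requires 16 > 15, which holds.

True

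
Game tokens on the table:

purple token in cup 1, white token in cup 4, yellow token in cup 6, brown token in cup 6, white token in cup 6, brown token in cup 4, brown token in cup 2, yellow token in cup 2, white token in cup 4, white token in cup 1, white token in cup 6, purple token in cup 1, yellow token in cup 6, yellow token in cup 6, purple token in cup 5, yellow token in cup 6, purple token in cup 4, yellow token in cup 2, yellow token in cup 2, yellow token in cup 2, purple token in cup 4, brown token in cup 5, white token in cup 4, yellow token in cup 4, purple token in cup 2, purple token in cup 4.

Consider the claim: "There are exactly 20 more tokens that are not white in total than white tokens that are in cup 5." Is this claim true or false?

There are 20 tokens that are not white.
There are 0 white tokens in cup 5.
The claim requires 20 − 0 (= 20) to equal 20, which holds.

True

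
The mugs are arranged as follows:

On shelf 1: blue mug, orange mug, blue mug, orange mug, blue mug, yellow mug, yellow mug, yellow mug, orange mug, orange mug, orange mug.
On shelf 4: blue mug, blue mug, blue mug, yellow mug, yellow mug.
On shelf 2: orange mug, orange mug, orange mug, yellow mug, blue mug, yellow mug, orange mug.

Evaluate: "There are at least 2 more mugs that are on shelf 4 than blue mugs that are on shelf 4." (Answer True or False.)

True

There are 5 mugs on shelf 4.
There are 3 blue mugs on shelf 4.
The claim requires 5 − 3 = 2 ≥ 2, which holds.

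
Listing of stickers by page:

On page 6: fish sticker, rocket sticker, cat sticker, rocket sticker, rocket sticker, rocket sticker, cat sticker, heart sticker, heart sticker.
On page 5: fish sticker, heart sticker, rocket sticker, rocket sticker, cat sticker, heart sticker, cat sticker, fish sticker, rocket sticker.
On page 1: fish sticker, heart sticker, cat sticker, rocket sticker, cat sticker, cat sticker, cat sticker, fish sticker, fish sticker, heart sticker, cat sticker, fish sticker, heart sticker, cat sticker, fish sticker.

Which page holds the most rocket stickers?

Counts by page (restricted to rocket stickers): page 6→4, page 5→3, page 1→1.
The maximum is 4, held uniquely by page 6.

page 6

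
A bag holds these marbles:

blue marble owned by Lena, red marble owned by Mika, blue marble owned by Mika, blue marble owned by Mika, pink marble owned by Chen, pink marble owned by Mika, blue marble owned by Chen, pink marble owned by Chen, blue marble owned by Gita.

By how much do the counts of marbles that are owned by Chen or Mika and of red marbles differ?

marbles owned by Chen or Mika: 7. red marbles: 1.
|7 − 1| = 7 − 1 = 6.

6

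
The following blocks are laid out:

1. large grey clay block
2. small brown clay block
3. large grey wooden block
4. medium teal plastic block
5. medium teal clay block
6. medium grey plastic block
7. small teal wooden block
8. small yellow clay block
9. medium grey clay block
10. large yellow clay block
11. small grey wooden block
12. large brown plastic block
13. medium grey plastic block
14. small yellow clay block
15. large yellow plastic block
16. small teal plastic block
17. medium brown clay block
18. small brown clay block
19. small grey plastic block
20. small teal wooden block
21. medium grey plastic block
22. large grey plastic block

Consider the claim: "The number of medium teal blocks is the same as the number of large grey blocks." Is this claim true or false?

medium teal blocks: 2.
large grey blocks: 3.
The claim requires 2 = 3, which does not hold.

False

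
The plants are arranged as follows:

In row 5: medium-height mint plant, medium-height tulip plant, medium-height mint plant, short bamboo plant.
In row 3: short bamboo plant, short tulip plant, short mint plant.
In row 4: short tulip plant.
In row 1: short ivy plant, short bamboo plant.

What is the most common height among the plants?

short

Counts by height: short 7, medium-height 3.
The maximum is 7, held uniquely by short.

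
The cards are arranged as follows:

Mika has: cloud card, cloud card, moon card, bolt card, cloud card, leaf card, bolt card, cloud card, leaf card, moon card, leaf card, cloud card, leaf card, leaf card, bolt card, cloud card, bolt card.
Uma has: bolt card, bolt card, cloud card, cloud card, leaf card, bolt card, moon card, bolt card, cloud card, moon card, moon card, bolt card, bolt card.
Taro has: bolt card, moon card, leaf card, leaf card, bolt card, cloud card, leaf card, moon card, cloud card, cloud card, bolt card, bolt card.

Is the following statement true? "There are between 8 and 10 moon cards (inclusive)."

False

moon cards: 7.
The claim requires 8 ≤ 7 ≤ 10, which does not hold.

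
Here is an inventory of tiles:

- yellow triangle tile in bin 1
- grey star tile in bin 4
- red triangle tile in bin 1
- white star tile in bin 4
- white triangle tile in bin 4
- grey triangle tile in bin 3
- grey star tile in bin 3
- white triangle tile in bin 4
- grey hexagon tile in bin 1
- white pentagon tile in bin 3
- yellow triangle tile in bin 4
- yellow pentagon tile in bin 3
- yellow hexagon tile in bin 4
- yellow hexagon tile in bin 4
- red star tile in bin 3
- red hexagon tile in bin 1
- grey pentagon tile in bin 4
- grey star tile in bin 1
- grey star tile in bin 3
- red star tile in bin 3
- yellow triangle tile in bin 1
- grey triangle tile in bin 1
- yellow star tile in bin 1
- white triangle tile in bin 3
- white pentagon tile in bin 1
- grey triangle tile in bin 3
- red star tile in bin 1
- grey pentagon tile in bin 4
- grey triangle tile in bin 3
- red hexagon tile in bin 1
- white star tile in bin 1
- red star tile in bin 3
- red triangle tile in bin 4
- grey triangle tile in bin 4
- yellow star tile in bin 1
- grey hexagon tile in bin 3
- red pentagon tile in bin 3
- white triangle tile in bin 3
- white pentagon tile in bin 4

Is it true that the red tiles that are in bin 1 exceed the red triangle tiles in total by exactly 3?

|red tiles in bin 1| = 4.
|red triangle tiles| = 2.
The claim requires 4 − 2 (= 2) to equal 3, which does not hold.

False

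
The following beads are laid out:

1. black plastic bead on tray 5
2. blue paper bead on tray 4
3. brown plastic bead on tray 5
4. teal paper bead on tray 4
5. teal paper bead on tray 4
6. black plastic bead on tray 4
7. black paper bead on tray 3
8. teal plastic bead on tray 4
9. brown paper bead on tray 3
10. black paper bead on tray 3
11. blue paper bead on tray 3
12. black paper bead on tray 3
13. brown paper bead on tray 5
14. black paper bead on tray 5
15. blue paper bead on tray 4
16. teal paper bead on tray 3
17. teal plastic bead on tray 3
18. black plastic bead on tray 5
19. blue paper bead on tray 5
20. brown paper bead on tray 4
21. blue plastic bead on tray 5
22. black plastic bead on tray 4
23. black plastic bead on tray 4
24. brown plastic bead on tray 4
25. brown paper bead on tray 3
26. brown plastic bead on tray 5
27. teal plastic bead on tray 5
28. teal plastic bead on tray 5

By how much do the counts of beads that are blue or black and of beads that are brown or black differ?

beads that are blue or black: 14. beads that are brown or black: 16.
|14 − 16| = 16 − 14 = 2.

2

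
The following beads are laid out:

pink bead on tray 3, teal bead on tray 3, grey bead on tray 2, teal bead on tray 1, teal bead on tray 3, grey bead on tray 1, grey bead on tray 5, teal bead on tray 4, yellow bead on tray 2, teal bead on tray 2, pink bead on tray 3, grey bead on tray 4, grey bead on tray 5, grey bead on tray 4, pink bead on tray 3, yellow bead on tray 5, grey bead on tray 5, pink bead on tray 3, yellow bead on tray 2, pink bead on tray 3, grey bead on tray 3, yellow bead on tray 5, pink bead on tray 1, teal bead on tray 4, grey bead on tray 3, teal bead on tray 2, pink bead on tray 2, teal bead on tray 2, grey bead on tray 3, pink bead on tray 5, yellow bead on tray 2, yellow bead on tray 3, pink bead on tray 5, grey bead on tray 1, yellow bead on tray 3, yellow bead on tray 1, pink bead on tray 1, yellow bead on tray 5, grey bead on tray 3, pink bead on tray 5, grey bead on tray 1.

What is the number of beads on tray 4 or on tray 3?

17

on tray 3: 13; on tray 4: 4; together 13 + 4 = 17.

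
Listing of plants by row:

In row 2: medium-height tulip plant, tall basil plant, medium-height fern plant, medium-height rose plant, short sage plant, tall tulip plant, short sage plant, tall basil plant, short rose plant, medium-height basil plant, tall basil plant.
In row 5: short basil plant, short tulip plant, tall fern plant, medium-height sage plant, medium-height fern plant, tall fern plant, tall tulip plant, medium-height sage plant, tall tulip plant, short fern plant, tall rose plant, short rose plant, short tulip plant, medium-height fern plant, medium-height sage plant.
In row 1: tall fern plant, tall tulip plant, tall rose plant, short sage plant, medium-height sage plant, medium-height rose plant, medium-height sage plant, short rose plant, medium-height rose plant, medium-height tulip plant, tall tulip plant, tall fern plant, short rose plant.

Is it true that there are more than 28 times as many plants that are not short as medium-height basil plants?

plants that are not short: 28.
medium-height basil plants: 1.
The claim requires 28 > 28 × 1 = 28, which does not hold.

False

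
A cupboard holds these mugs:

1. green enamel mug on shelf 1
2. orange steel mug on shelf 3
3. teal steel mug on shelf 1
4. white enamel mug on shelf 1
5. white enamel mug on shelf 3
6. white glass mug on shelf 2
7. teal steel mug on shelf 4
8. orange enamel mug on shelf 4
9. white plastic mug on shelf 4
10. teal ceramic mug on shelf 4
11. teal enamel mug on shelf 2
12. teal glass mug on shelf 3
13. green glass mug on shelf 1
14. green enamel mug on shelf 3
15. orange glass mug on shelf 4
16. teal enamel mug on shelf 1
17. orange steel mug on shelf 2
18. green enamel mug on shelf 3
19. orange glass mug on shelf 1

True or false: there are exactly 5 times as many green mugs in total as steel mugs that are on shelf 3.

There are 4 green mugs.
There is 1 steel mug on shelf 3.
The claim requires 4 = 5 × 1 = 5, which does not hold.

False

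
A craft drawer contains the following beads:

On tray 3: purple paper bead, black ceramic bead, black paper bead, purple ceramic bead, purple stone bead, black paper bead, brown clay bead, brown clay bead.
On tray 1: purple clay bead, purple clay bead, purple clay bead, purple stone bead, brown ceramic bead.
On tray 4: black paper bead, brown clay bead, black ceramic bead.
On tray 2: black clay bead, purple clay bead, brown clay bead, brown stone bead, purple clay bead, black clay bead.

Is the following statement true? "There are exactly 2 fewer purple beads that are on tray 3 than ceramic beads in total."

False

|purple beads on tray 3| = 3.
|ceramic beads| = 4.
The claim requires 4 − 3 (= 1) to equal 2, which does not hold.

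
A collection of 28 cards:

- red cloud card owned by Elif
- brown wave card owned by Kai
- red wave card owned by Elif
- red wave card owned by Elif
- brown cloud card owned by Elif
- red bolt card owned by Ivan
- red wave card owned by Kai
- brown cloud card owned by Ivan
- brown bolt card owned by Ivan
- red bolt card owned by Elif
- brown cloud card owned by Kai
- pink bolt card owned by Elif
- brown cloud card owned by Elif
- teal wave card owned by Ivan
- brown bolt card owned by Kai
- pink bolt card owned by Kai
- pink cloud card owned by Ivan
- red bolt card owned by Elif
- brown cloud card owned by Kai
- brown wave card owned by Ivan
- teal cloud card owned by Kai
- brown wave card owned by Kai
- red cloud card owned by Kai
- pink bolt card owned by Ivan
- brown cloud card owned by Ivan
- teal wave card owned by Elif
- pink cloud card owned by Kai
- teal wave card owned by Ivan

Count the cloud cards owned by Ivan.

3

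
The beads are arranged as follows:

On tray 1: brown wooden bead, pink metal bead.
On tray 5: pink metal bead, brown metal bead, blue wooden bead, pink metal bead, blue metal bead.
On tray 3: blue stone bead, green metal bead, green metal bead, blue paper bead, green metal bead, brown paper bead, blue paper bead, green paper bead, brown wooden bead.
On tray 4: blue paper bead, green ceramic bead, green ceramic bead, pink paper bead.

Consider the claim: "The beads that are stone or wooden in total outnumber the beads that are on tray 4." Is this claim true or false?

False

|beads that are stone or wooden| = 4.
|beads on tray 4| = 4.
The claim requires 4 > 4, which does not hold.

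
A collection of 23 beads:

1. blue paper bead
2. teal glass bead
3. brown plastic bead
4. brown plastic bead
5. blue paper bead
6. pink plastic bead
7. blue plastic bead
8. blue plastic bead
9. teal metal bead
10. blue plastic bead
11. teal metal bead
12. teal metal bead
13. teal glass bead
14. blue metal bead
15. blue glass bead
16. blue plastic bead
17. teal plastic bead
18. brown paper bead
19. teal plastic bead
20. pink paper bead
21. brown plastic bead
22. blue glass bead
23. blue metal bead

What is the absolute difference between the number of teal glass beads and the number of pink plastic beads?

1

teal glass beads: 2. pink plastic beads: 1.
|2 − 1| = 2 − 1 = 1.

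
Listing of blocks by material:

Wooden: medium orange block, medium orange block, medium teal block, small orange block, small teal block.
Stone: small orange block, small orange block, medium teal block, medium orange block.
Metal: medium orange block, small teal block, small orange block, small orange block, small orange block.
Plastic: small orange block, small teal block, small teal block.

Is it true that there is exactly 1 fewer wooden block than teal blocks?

True

|wooden blocks| = 5.
|teal blocks| = 6.
The claim requires 6 − 5 (= 1) to equal 1, which holds.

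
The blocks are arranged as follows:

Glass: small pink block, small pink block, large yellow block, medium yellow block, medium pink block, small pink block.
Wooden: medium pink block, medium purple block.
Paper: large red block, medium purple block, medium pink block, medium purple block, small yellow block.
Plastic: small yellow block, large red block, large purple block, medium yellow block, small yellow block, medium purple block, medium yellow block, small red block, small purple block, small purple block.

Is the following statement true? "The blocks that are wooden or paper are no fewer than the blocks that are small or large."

There are 7 blocks that are wooden or paper.
There are 13 blocks that are small or large.
The claim requires 7 ≥ 13, which does not hold.

False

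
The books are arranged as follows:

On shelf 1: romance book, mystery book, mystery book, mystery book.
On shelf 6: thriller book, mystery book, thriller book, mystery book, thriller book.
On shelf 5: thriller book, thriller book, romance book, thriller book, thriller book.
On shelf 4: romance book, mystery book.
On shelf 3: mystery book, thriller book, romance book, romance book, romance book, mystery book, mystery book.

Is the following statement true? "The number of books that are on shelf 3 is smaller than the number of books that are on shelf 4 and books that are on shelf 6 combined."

There are 7 books on shelf 3.
books on shelf 4: 2; books on shelf 6: 5; combined: 2 + 5 = 7.
The claim requires 7 < 7, which does not hold.

False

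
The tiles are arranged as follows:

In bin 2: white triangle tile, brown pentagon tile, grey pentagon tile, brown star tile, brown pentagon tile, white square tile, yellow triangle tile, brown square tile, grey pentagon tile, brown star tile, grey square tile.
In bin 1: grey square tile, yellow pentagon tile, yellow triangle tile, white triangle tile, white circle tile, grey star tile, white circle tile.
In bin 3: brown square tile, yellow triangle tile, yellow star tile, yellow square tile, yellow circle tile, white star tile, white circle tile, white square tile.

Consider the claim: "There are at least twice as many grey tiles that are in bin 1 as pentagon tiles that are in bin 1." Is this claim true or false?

grey tiles in bin 1: 2.
pentagon tiles in bin 1: 1.
The claim requires 2 ≥ 2 × 1 = 2, which holds.

True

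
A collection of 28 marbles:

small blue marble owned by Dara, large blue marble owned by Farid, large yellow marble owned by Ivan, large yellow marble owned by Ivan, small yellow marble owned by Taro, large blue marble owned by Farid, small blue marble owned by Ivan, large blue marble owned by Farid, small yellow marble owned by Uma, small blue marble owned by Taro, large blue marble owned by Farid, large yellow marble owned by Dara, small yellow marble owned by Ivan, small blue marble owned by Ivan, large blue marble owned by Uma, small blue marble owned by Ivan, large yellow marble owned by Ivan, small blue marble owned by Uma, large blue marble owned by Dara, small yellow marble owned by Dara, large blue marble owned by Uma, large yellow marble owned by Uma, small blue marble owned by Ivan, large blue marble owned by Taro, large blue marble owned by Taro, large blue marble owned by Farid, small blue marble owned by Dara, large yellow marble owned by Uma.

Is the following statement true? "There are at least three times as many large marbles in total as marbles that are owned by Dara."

True

|large marbles| = 16.
|marbles owned by Dara| = 5.
The claim requires 16 ≥ 3 × 5 = 15, which holds.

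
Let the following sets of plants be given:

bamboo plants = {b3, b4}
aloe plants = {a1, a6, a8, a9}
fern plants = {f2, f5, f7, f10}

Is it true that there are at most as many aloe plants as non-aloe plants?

aloe plants: 4.
non-aloe plants: 6.
The claim requires 4 ≤ 6, which holds.

True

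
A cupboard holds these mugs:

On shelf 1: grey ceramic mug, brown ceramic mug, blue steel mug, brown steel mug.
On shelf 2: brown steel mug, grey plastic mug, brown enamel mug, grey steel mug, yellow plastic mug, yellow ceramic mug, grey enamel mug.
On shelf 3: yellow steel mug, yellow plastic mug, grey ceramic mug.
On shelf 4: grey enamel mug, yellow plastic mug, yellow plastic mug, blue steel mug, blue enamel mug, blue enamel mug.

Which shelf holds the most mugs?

Counts by shelf: shelf 2→7, shelf 4→6, shelf 1→4, shelf 3→3.
The maximum is 7, held uniquely by shelf 2.

shelf 2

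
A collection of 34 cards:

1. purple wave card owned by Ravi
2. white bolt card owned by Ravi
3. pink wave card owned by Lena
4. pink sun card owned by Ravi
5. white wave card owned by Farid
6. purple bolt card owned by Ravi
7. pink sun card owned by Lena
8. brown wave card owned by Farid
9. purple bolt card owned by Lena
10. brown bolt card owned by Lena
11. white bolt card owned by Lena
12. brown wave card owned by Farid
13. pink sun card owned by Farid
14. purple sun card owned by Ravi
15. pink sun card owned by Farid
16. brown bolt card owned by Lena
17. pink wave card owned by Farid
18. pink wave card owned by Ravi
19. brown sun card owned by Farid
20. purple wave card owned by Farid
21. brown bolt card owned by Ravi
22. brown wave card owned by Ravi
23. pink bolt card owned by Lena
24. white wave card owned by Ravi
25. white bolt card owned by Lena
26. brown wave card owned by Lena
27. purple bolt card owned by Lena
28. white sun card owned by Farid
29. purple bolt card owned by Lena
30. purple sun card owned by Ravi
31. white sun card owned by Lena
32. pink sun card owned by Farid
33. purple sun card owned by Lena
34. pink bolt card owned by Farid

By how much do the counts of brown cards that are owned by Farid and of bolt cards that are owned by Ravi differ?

brown cards owned by Farid: 3. bolt cards owned by Ravi: 3.
|3 − 3| = 3 − 3 = 0.

0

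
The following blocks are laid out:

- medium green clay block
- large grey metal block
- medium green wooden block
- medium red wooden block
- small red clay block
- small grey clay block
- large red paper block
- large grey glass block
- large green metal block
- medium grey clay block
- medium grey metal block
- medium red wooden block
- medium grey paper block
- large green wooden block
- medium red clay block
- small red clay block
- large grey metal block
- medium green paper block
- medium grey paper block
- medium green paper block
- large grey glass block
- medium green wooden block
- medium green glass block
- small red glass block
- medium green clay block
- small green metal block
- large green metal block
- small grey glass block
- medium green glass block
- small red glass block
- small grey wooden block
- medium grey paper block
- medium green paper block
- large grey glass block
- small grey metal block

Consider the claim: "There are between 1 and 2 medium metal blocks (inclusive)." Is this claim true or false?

True

|medium metal blocks| = 1.
The claim requires 1 ≤ 1 ≤ 2, which holds.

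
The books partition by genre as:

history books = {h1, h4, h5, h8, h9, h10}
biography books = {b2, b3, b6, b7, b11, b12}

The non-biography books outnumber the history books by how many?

non-biography books: 6.
history books: 6.
6 − 6 = 0.

0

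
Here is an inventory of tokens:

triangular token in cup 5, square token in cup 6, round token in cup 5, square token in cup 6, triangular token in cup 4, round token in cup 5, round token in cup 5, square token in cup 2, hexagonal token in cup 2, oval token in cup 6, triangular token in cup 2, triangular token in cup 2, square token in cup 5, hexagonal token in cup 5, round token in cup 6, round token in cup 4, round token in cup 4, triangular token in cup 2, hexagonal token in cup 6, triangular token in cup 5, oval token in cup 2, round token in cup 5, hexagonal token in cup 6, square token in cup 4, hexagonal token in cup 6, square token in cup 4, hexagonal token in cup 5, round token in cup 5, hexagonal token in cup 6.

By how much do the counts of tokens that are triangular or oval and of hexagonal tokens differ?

1

tokens that are triangular or oval: 8. hexagonal tokens: 7.
|8 − 7| = 8 − 7 = 1.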